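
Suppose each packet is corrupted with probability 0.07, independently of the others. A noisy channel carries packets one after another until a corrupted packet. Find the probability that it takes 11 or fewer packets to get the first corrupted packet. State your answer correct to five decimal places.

Y = number of packets to the first success; geometric, p = 0.07.
P(Y ≤ 11) = 1 − (1−p)^11 = 1 − 0.4501035 = 0.5498965

0.54990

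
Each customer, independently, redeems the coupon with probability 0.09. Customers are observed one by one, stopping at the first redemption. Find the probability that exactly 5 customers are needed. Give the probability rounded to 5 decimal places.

0.06172

Geometric (trials to first success), p = 0.09.
P(Y = 5) = (1−p)^4 · p = 0.68575 · 0.09 = 0.0617175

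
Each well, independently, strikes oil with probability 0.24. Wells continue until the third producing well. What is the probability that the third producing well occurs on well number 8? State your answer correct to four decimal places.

Y = trial on which the third success occurs; negative binomial, r=3, p=0.24.
P(Y=8) = C(7,2) · p^3 · (1−p)^5
= 21 · 0.013824 · 0.25355 = 0.073607

0.0736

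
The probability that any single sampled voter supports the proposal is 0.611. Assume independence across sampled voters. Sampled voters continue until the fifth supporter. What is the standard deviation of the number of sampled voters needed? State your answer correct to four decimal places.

Y = total sampled voters until the fifth success; negative binomial with r=5, p=0.611.
SD(Y) = √[r(1−p)/p²] = √(5.209994) = 2.282541

2.2825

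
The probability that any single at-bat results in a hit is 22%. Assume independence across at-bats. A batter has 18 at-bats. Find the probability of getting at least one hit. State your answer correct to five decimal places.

0.98858

P(at least one) = 1 − P(none) = 1 − (1 − 0.22)^18
= 1 − 0.0114210 = 0.9885790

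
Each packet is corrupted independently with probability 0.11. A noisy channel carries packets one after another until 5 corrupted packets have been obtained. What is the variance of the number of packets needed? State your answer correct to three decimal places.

Y = total packets until the fifth success; negative binomial with r=5, p=0.11.
Var(Y) = r(1−p)/p² = 5·0.89 / 0.11² = 367.76860

367.769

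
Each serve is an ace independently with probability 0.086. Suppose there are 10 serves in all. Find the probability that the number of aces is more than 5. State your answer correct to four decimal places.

0.0001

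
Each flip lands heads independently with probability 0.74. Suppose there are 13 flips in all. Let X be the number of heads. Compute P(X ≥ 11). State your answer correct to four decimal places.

0.3032

X ~ Binomial(13, 0.74); P(X ≥ 11) = Σ C(13,k) p^k (1−p)^(13−k) over k:
  k=11: C(13,11)·0.74^11·0.26^2 = 0.192128
  k=12: C(13,12)·0.74^12·0.26^1 = 0.091138
  k=13: C(13,13)·0.74^13·0.26^0 = 0.019953
Total = 0.303219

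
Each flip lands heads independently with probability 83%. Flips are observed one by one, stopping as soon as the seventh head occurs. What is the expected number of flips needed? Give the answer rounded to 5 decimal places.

Y = total flips until the seventh success; negative binomial with r=7, p=0.83.
E[Y] = r / p = 7 / 0.83 = 8.4337349

8.43373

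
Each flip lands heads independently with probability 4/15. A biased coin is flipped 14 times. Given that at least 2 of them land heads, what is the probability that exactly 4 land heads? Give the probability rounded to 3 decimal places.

X ~ Binomial(14, 0.266667). Want P(X=4 | X≥2) = P(X=4) / P(X≥2).
P(X=4) = C(14,4)·0.266667^4·0.733333^10 = 0.22768
P(X≥2) = 1 − 0.01301 − 0.06622 = 0.92077
Ratio = 0.22768 / 0.92077 = 0.24727

0.247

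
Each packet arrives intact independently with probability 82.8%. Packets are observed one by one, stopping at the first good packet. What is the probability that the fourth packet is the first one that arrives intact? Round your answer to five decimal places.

0.00421

Geometric (trials to first success), p = 0.828.
P(Y = 4) = (1−p)^3 · p = 0.0050884 · 0.828 = 0.0042132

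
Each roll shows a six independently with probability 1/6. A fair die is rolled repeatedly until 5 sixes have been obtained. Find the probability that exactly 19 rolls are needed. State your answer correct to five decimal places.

Y = trial on which the fifth success occurs; negative binomial, r=5, p=0.166667.
P(Y=19) = C(18,4) · p^5 · (1−p)^14
= 3060 · 0.0001286 · 0.077887 = 0.0306498

0.03065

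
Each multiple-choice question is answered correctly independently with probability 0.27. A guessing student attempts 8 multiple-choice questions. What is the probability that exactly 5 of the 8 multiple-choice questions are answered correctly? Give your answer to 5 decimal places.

0.03126

X ~ Binomial(n=8, p=0.27).
P(X=5) = C(8,5) · p^5 · (1−p)^3
= 56 · 0.0014349 · 0.38902 = 0.0312590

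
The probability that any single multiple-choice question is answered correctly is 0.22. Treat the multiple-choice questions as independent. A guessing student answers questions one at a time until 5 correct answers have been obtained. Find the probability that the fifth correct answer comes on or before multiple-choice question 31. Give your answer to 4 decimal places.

Finishing within 31 multiple-choice questions ⇔ at least 5 successes in the first 31. With X ~ Binomial(31, 0.22), P(Y ≤ 31) = 1 − P(X ≤ 4).
  k=0: C(31,0)·0.22^0·0.78^31 = 0.000452
  k=1: C(31,1)·0.22^1·0.78^30 = 0.003950
  k=2: C(31,2)·0.22^2·0.78^29 = 0.016713
  k=3: C(31,3)·0.22^3·0.78^28 = 0.045567
  k=4: C(31,4)·0.22^4·0.78^27 = 0.089965
1 − 0.156646 = 0.843354

0.8434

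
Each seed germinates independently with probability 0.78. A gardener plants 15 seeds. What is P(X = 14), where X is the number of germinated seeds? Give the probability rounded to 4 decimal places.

0.1018

X ~ Binomial(n=15, p=0.78).
P(X=14) = C(15,14) · p^14 · (1−p)^1
= 15 · 0.030855 · 0.22 = 0.101821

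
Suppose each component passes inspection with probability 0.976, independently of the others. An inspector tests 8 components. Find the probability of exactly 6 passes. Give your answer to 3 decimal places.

0.014

X ~ Binomial(n=8, p=0.976).
P(X=6) = C(8,6) · p^6 · (1−p)^2
= 28 · 0.86437 · 0.000576 = 0.01394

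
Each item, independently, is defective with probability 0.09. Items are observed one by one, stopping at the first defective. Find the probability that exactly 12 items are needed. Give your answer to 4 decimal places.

0.0319

Geometric (trials to first success), p = 0.09.
P(Y = 12) = (1−p)^11 · p = 0.35437 · 0.09 = 0.031893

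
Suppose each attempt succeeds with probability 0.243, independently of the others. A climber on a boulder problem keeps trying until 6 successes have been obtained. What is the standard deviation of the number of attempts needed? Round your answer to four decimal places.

Y = total attempts until the sixth success; negative binomial with r=6, p=0.243.
SD(Y) = √[r(1−p)/p²] = √(76.919169) = 8.770357

8.7704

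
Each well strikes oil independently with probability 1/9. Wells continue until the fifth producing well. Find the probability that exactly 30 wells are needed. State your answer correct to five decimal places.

Y = trial on which the fifth success occurs; negative binomial, r=5, p=0.111111.
P(Y=30) = C(29,4) · p^5 · (1−p)^25
= 23751 · 1.6935e-05 · 0.052624 = 0.0211669

0.02117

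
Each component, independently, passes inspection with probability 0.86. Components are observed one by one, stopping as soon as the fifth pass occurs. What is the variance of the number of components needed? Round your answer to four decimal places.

Y = total components until the fifth success; negative binomial with r=5, p=0.86.
Var(Y) = r(1−p)/p² = 5·0.14 / 0.86² = 0.946458

0.9465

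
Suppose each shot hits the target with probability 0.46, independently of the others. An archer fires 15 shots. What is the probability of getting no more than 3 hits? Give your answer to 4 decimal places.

0.0359

X ~ Binomial(15, 0.46); P(X ≤ 3) = Σ C(15,k) p^k (1−p)^(15−k) over k:
  k=0: C(15,0)·0.46^0·0.54^15 = 0.000097
  k=1: C(15,1)·0.46^1·0.54^14 = 0.001237
  k=2: C(15,2)·0.46^2·0.54^13 = 0.007376
  k=3: C(15,3)·0.46^3·0.54^12 = 0.027228
Total = 0.035937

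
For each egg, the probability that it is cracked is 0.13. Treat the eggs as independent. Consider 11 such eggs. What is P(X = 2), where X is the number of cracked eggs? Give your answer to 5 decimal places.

X ~ Binomial(n=11, p=0.13).
P(X=2) = C(11,2) · p^2 · (1−p)^9
= 55 · 0.0169 · 0.28554 = 0.2654133

0.26541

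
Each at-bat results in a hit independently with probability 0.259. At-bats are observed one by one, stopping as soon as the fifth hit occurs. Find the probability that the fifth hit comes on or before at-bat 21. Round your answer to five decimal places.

Finishing within 21 at-bats ⇔ at least 5 successes in the first 21. With X ~ Binomial(21, 0.259), P(Y ≤ 21) = 1 − P(X ≤ 4).
  k=0: C(21,0)·0.259^0·0.741^21 = 0.0018458
  k=1: C(21,1)·0.259^1·0.741^20 = 0.0135483
  k=2: C(21,2)·0.259^2·0.741^19 = 0.0473549
  k=3: C(21,3)·0.259^3·0.741^18 = 0.1048283
  k=4: C(21,4)·0.259^4·0.741^17 = 0.1648818
1 − 0.3324591 = 0.6675409

0.66754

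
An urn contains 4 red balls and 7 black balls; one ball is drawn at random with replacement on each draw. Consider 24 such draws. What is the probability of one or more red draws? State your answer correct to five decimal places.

P(at least one) = 1 − P(none) = 1 − (1 − 0.363636)^24
= 1 − 0.0000195 = 0.9999805

0.99998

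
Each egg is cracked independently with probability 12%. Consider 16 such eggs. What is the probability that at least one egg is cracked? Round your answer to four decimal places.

P(at least one) = 1 − P(none) = 1 − (1 − 0.12)^16
= 1 − 0.129337 = 0.870663

0.8707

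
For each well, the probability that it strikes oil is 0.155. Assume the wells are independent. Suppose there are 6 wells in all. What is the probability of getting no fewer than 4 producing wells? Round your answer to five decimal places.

0.00665

X ~ Binomial(6, 0.155); P(X ≥ 4) = Σ C(6,k) p^k (1−p)^(6−k) over k:
  k=4: C(6,4)·0.155^4·0.845^2 = 0.0061820
  k=5: C(6,5)·0.155^5·0.845^1 = 0.0004536
  k=6: C(6,6)·0.155^6·0.845^0 = 0.0000139
Total = 0.0066495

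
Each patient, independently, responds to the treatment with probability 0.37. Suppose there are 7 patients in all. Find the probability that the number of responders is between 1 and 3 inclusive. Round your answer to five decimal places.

X ~ Binomial(7, 0.37); P(1 ≤ X ≤ 3) = Σ C(7,k) p^k (1−p)^(7−k) over k:
  k=1: C(7,1)·0.37^1·0.63^6 = 0.1619359
  k=2: C(7,2)·0.37^2·0.63^5 = 0.2853156
  k=3: C(7,3)·0.37^3·0.63^4 = 0.2792772
Total = 0.7265286

0.72653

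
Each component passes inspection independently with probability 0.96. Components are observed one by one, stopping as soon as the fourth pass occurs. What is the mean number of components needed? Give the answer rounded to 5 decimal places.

4.16667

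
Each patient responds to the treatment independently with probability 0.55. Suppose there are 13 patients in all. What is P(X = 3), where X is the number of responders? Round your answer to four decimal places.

0.0162

X ~ Binomial(n=13, p=0.55).
P(X=3) = C(13,3) · p^3 · (1−p)^10
= 286 · 0.16637 · 0.00034051 = 0.016202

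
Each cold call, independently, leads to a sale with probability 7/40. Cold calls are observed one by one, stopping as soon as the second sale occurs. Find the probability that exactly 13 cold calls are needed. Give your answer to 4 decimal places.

0.0443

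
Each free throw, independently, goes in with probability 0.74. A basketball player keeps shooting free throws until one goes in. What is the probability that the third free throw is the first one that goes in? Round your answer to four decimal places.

Geometric (trials to first success), p = 0.74.
P(Y = 3) = (1−p)^2 · p = 0.0676 · 0.74 = 0.050024

0.0500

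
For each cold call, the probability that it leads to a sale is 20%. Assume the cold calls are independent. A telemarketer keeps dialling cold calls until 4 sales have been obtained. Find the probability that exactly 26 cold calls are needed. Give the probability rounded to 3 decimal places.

Y = trial on which the fourth success occurs; negative binomial, r=4, p=0.20.
P(Y=26) = C(25,3) · p^4 · (1−p)^22
= 2300 · 0.0016 · 0.0073787 = 0.02715

0.027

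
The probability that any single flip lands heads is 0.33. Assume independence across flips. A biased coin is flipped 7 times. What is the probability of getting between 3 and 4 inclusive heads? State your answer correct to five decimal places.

0.37830

X ~ Binomial(7, 0.33); P(3 ≤ X ≤ 4) = Σ C(7,k) p^k (1−p)^(7−k) over k:
  k=3: C(7,3)·0.33^3·0.67^4 = 0.2534598
  k=4: C(7,4)·0.33^4·0.67^3 = 0.1248384
Total = 0.3782982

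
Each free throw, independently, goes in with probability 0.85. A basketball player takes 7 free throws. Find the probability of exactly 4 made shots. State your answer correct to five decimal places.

0.06166

X ~ Binomial(n=7, p=0.85).
P(X=4) = C(7,4) · p^4 · (1−p)^3
= 35 · 0.52201 · 0.003375 = 0.0616620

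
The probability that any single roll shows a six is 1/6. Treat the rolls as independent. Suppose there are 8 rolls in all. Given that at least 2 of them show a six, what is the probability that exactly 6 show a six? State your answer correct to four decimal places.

0.0011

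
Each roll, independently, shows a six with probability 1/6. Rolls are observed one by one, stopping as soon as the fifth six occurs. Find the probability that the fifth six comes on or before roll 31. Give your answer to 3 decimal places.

Finishing within 31 rolls ⇔ at least 5 successes in the first 31. With X ~ Binomial(31, 0.166667), P(Y ≤ 31) = 1 − P(X ≤ 4).
  k=0: C(31,0)·0.166667^0·0.833333^31 = 0.00351
  k=1: C(31,1)·0.166667^1·0.833333^30 = 0.02177
  k=2: C(31,2)·0.166667^2·0.833333^29 = 0.06530
  k=3: C(31,3)·0.166667^3·0.833333^28 = 0.12624
  k=4: C(31,4)·0.166667^4·0.833333^27 = 0.17674
1 − 0.39355 = 0.60645

0.606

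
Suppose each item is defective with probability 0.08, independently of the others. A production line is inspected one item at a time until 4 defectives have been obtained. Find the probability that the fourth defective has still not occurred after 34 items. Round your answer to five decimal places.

0.71245

Needing more than 34 items ⇔ fewer than 4 successes in the first 34. With X ~ Binomial(34, 0.08), P(Y > 34) = P(X ≤ 3).
  k=0: C(34,0)·0.08^0·0.92^34 = 0.0587200
  k=1: C(34,1)·0.08^1·0.92^33 = 0.1736070
  k=2: C(34,2)·0.08^2·0.92^32 = 0.2490883
  k=3: C(34,3)·0.08^3·0.92^31 = 0.2310384
P(X ≤ 3) = 0.7124537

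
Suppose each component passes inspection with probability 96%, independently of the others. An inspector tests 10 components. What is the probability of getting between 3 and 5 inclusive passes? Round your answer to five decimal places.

X ~ Binomial(10, 0.96); P(3 ≤ X ≤ 5) = Σ C(10,k) p^k (1−p)^(10−k) over k:
  k=3: C(10,3)·0.96^3·0.04^7 = 0.0000000
  k=4: C(10,4)·0.96^4·0.04^6 = 0.0000007
  k=5: C(10,5)·0.96^5·0.04^5 = 0.0000210
Total = 0.0000218

0.00002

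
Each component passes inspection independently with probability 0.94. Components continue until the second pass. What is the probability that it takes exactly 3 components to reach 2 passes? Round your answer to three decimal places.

0.106

Y = trial on which the second success occurs; negative binomial, r=2, p=0.94.
P(Y=3) = C(2,1) · p^2 · (1−p)^1
= 2 · 0.8836 · 0.06 = 0.10603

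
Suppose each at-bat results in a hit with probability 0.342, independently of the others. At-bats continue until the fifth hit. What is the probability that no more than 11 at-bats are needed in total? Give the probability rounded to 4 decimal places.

Finishing within 11 at-bats ⇔ at least 5 successes in the first 11. With X ~ Binomial(11, 0.342), P(Y ≤ 11) = 1 − P(X ≤ 4).
  k=0: C(11,0)·0.342^0·0.658^11 = 0.010011
  k=1: C(11,1)·0.342^1·0.658^10 = 0.057237
  k=2: C(11,2)·0.342^2·0.658^9 = 0.148747
  k=3: C(11,3)·0.342^3·0.658^8 = 0.231937
  k=4: C(11,4)·0.342^4·0.658^7 = 0.241101
1 − 0.689033 = 0.310967

0.3110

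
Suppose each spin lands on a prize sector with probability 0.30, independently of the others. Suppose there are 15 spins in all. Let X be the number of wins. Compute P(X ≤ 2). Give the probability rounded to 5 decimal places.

X ~ Binomial(15, 0.30); P(X ≤ 2) = Σ C(15,k) p^k (1−p)^(15−k) over k:
  k=0: C(15,0)·0.30^0·0.70^15 = 0.0047476
  k=1: C(15,1)·0.30^1·0.70^14 = 0.0305200
  k=2: C(15,2)·0.30^2·0.70^13 = 0.0915601
Total = 0.1268277

0.12683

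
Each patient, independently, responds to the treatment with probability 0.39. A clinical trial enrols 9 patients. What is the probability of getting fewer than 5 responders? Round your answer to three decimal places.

0.754

X ~ Binomial(9, 0.39); P(X ≤ 4) = Σ C(9,k) p^k (1−p)^(9−k) over k:
  k=0: C(9,0)·0.39^0·0.61^9 = 0.01169
  k=1: C(9,1)·0.39^1·0.61^8 = 0.06729
  k=2: C(9,2)·0.39^2·0.61^7 = 0.17208
  k=3: C(9,3)·0.39^3·0.61^6 = 0.25672
  k=4: C(9,4)·0.39^4·0.61^5 = 0.24619
Total = 0.75398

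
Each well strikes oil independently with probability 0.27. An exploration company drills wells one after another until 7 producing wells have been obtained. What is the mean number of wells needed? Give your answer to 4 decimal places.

Y = total wells until the seventh success; negative binomial with r=7, p=0.27.
E[Y] = r / p = 7 / 0.27 = 25.925926

25.9259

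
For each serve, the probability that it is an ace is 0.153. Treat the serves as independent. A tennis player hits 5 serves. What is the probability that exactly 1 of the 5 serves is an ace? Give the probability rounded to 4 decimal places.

0.3937

X ~ Binomial(n=5, p=0.153).
P(X=1) = C(5,1) · p^1 · (1−p)^4
= 5 · 0.153 · 0.51468 = 0.393727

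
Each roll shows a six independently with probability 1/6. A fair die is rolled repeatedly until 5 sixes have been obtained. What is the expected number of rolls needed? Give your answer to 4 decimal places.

Y = total rolls until the fifth success; negative binomial with r=5, p=0.166667.
E[Y] = r / p = 5 / 0.166667 = 30.000000

30.0000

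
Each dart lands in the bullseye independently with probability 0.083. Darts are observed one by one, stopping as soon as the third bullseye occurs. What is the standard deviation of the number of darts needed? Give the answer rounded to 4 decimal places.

19.9833

Y = total darts until the third success; negative binomial with r=3, p=0.083.
SD(Y) = √[r(1−p)/p²] = √(399.332269) = 19.983300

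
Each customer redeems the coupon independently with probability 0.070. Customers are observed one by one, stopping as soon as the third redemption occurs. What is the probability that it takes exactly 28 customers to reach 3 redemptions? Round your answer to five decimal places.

Y = trial on which the third success occurs; negative binomial, r=3, p=0.07.
P(Y=28) = C(27,2) · p^3 · (1−p)^25
= 351 · 0.000343 · 0.16296 = 0.0196189

0.01962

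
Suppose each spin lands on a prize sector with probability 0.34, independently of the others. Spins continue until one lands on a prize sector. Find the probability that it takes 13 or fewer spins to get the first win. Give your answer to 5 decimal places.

0.99549

Y = number of spins to the first success; geometric, p = 0.34.
P(Y ≤ 13) = 1 − (1−p)^13 = 1 − 0.0045089 = 0.9954911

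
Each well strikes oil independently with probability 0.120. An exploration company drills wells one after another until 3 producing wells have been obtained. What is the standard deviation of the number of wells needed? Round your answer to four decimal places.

Y = total wells until the third success; negative binomial with r=3, p=0.12.
SD(Y) = √[r(1−p)/p²] = √(183.333333) = 13.540064

13.5401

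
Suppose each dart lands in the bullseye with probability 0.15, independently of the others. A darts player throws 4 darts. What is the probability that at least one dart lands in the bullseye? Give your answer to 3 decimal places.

0.478

P(at least one) = 1 − P(none) = 1 − (1 − 0.15)^4
= 1 − 0.52201 = 0.47799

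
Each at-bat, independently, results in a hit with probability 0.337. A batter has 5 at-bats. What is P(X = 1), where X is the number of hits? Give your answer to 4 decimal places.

X ~ Binomial(n=5, p=0.337).
P(X=1) = C(5,1) · p^1 · (1−p)^4
= 5 · 0.337 · 0.19322 = 0.325577

0.3256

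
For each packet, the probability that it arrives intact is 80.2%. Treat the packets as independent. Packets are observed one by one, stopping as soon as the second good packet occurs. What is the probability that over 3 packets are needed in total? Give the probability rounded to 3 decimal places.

0.102

Needing more than 3 packets ⇔ fewer than 2 successes in the first 3. With X ~ Binomial(3, 0.802), P(Y > 3) = P(X ≤ 1).
  k=0: C(3,0)·0.802^0·0.198^3 = 0.00776
  k=1: C(3,1)·0.802^1·0.198^2 = 0.09432
P(X ≤ 1) = 0.10209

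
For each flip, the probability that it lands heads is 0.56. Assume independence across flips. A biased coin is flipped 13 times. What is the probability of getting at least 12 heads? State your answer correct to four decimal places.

0.0060

X ~ Binomial(13, 0.56); P(X ≥ 12) = Σ C(13,k) p^k (1−p)^(13−k) over k:
  k=12: C(13,12)·0.56^12·0.44^1 = 0.005441
  k=13: C(13,13)·0.56^13·0.44^0 = 0.000533
Total = 0.005973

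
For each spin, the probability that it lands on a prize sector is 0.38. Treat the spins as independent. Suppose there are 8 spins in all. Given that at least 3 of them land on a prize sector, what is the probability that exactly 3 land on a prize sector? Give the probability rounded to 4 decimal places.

X ~ Binomial(8, 0.38). Want P(X=3 | X≥3) = P(X=3) / P(X≥3).
P(X=3) = C(8,3)·0.38^3·0.62^5 = 0.281512
P(X≥3) = 1 − 0.021834 − 0.107057 − 0.229655 = 0.641454
Ratio = 0.281512 / 0.641454 = 0.438866

0.4389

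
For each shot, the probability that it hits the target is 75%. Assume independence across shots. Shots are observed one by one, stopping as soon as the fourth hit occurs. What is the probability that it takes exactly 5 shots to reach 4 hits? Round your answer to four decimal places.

Y = trial on which the fourth success occurs; negative binomial, r=4, p=0.75.
P(Y=5) = C(4,3) · p^4 · (1−p)^1
= 4 · 0.31641 · 0.25 = 0.316406

0.3164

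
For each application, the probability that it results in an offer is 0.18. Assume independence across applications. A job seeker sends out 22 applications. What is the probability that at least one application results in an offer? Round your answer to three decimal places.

0.987

P(at least one) = 1 − P(none) = 1 − (1 − 0.18)^22
= 1 − 0.01270 = 0.98730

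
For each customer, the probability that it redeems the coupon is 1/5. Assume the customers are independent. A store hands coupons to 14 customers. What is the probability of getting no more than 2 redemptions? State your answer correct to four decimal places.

0.4481

X ~ Binomial(14, 0.20); P(X ≤ 2) = Σ C(14,k) p^k (1−p)^(14−k) over k:
  k=0: C(14,0)·0.20^0·0.80^14 = 0.043980
  k=1: C(14,1)·0.20^1·0.80^13 = 0.153932
  k=2: C(14,2)·0.20^2·0.80^12 = 0.250139
Total = 0.448051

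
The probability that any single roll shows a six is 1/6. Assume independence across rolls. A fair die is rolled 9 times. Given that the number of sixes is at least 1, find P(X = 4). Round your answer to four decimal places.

X ~ Binomial(9, 0.166667). Want P(X=4 | X≥1) = P(X=4) / P(X≥1).
P(X=4) = C(9,4)·0.166667^4·0.833333^5 = 0.039071
P(X≥1) = 1 − 0.193807 = 0.806193
Ratio = 0.039071 / 0.806193 = 0.048464

0.0485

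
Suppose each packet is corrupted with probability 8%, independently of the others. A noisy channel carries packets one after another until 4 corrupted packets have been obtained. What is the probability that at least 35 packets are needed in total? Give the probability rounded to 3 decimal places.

0.712

Needing more than 34 packets ⇔ fewer than 4 successes in the first 34. With X ~ Binomial(34, 0.08), P(Y > 34) = P(X ≤ 3).
  k=0: C(34,0)·0.08^0·0.92^34 = 0.05872
  k=1: C(34,1)·0.08^1·0.92^33 = 0.17361
  k=2: C(34,2)·0.08^2·0.92^32 = 0.24909
  k=3: C(34,3)·0.08^3·0.92^31 = 0.23104
P(X ≤ 3) = 0.71245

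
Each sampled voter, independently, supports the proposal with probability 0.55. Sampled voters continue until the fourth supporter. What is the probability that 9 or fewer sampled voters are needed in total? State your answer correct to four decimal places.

0.8342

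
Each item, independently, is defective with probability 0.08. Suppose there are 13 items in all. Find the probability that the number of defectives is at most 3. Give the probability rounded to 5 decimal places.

0.98373

X ~ Binomial(13, 0.08); P(X ≤ 3) = Σ C(13,k) p^k (1−p)^(13−k) over k:
  k=0: C(13,0)·0.08^0·0.92^13 = 0.3382531
  k=1: C(13,1)·0.08^1·0.92^12 = 0.3823730
  k=2: C(13,2)·0.08^2·0.92^11 = 0.1994990
  k=3: C(13,3)·0.08^3·0.92^10 = 0.0636084
Total = 0.9837335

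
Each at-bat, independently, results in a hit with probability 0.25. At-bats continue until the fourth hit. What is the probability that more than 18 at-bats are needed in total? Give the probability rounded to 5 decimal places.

Needing more than 18 at-bats ⇔ fewer than 4 successes in the first 18. With X ~ Binomial(18, 0.25), P(Y > 18) = P(X ≤ 3).
  k=0: C(18,0)·0.25^0·0.75^18 = 0.0056377
  k=1: C(18,1)·0.25^1·0.75^17 = 0.0338263
  k=2: C(18,2)·0.25^2·0.75^16 = 0.0958411
  k=3: C(18,3)·0.25^3·0.75^15 = 0.1703841
P(X ≤ 3) = 0.3056892

0.30569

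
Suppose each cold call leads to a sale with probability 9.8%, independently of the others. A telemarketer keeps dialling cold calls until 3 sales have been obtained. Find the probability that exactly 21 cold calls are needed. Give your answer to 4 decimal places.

0.0279

Y = trial on which the third success occurs; negative binomial, r=3, p=0.098.
P(Y=21) = C(20,2) · p^3 · (1−p)^18
= 190 · 0.00094119 · 0.15621 = 0.027935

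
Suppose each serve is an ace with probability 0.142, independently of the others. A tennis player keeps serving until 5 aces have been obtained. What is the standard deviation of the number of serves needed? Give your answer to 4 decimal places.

Y = total serves until the fifth success; negative binomial with r=5, p=0.142.
SD(Y) = √[r(1−p)/p²] = √(212.755406) = 14.586137

14.5861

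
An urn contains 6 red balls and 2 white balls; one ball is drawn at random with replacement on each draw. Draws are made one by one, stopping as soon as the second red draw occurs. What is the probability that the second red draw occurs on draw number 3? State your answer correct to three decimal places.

Y = trial on which the second success occurs; negative binomial, r=2, p=0.75.
P(Y=3) = C(2,1) · p^2 · (1−p)^1
= 2 · 0.5625 · 0.25 = 0.28125

0.281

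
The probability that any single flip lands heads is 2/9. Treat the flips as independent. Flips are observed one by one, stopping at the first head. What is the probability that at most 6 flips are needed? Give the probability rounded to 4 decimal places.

0.7786

Y = number of flips to the first success; geometric, p = 0.222222.
P(Y ≤ 6) = 1 − (1−p)^6 = 1 − 0.221377 = 0.778623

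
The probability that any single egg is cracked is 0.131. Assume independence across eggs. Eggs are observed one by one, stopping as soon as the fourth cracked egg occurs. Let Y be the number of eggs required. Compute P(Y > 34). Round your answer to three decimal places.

0.333

Needing more than 34 eggs ⇔ fewer than 4 successes in the first 34. With X ~ Binomial(34, 0.131), P(Y > 34) = P(X ≤ 3).
  k=0: C(34,0)·0.131^0·0.869^34 = 0.00845
  k=1: C(34,1)·0.131^1·0.869^33 = 0.04329
  k=2: C(34,2)·0.131^2·0.869^32 = 0.10768
  k=3: C(34,3)·0.131^3·0.869^31 = 0.17315
P(X ≤ 3) = 0.33257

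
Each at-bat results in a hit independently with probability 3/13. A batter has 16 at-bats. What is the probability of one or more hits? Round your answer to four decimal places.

0.9850

P(at least one) = 1 − P(none) = 1 − (1 − 0.230769)^16
= 1 − 0.015028 = 0.984972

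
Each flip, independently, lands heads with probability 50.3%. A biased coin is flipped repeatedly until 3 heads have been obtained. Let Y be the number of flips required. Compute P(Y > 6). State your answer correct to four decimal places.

0.3381

Needing more than 6 flips ⇔ fewer than 3 successes in the first 6. With X ~ Binomial(6, 0.503), P(Y > 6) = P(X ≤ 2).
  k=0: C(6,0)·0.503^0·0.497^6 = 0.015071
  k=1: C(6,1)·0.503^1·0.497^5 = 0.091517
  k=2: C(6,2)·0.503^2·0.497^4 = 0.231554
P(X ≤ 2) = 0.338142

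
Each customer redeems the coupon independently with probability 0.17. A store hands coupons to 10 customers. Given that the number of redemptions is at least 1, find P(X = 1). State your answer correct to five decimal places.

0.37616

X ~ Binomial(10, 0.17). Want P(X=1 | X≥1) = P(X=1) / P(X≥1).
P(X=1) = C(10,1)·0.17^1·0.83^9 = 0.3177984
P(X≥1) = 1 − 0.1551604 = 0.8448396
Ratio = 0.3177984 / 0.8448396 = 0.3761642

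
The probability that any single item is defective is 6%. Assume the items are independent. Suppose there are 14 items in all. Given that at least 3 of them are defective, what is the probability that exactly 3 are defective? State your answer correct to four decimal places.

X ~ Binomial(14, 0.06). Want P(X=3 | X≥3) = P(X=3) / P(X≥3).
P(X=3) = C(14,3)·0.06^3·0.94^11 = 0.039807
P(X≥3) = 1 − 0.420523 − 0.375787 − 0.155911 = 0.047779
Ratio = 0.039807 / 0.047779 = 0.833159

0.8332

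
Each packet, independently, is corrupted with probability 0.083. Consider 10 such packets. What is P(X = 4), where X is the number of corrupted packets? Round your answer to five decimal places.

0.00593

X ~ Binomial(n=10, p=0.083).
P(X=4) = C(10,4) · p^4 · (1−p)^6
= 210 · 4.7458e-05 · 0.59459 = 0.0059258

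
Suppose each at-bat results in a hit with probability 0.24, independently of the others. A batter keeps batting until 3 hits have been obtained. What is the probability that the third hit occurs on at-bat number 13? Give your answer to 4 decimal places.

Y = trial on which the third success occurs; negative binomial, r=3, p=0.24.
P(Y=13) = C(12,2) · p^3 · (1−p)^10
= 66 · 0.013824 · 0.064289 = 0.058656

0.0587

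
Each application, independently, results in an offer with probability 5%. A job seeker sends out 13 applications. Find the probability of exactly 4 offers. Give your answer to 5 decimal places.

X ~ Binomial(n=13, p=0.05).
P(X=4) = C(13,4) · p^4 · (1−p)^9
= 715 · 6.25e-06 · 0.63025 = 0.0028164

0.00282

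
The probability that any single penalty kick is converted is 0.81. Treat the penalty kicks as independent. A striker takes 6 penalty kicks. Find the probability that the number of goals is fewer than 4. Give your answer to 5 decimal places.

X ~ Binomial(6, 0.81); P(X ≤ 3) = Σ C(6,k) p^k (1−p)^(6−k) over k:
  k=0: C(6,0)·0.81^0·0.19^6 = 0.0000470
  k=1: C(6,1)·0.81^1·0.19^5 = 0.0012034
  k=2: C(6,2)·0.81^2·0.19^4 = 0.0128255
  k=3: C(6,3)·0.81^3·0.19^3 = 0.0729031
Total = 0.0869790

0.08698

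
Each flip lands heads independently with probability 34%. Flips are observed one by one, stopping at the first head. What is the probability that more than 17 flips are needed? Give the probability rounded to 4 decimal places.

0.0009

Y = number of flips to the first success; geometric, p = 0.34.
P(Y > 17) = P(first 17 all fail) = (1−p)^17 = 0.000856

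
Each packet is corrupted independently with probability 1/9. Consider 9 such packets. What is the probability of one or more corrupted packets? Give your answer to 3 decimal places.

0.654

P(at least one) = 1 − P(none) = 1 − (1 − 0.111111)^9
= 1 − 0.34644 = 0.65356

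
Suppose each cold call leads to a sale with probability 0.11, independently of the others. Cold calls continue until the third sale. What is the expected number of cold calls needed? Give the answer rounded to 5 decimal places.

27.27273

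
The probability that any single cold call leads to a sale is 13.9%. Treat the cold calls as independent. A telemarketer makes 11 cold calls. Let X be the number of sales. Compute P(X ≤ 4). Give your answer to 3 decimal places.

X ~ Binomial(11, 0.139); P(X ≤ 4) = Σ C(11,k) p^k (1−p)^(11−k) over k:
  k=0: C(11,0)·0.139^0·0.861^11 = 0.19277
  k=1: C(11,1)·0.139^1·0.861^10 = 0.34233
  k=2: C(11,2)·0.139^2·0.861^9 = 0.27633
  k=3: C(11,3)·0.139^3·0.861^8 = 0.13383
  k=4: C(11,4)·0.139^4·0.861^7 = 0.04321
Total = 0.98846

0.988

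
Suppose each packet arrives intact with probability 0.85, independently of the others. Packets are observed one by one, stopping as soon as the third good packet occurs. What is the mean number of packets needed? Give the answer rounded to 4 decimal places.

3.5294

Y = total packets until the third success; negative binomial with r=3, p=0.85.
E[Y] = r / p = 3 / 0.85 = 3.529412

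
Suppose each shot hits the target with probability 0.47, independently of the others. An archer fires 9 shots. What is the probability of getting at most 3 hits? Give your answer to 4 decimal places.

0.3164

X ~ Binomial(9, 0.47); P(X ≤ 3) = Σ C(9,k) p^k (1−p)^(9−k) over k:
  k=0: C(9,0)·0.47^0·0.53^9 = 0.003300
  k=1: C(9,1)·0.47^1·0.53^8 = 0.026336
  k=2: C(9,2)·0.47^2·0.53^7 = 0.093418
  k=3: C(9,3)·0.47^3·0.53^6 = 0.193298
Total = 0.316352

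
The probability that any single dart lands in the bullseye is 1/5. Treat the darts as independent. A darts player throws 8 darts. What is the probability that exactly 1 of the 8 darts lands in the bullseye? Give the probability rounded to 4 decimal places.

X ~ Binomial(n=8, p=0.20).
P(X=1) = C(8,1) · p^1 · (1−p)^7
= 8 · 0.2 · 0.20972 = 0.335544

0.3355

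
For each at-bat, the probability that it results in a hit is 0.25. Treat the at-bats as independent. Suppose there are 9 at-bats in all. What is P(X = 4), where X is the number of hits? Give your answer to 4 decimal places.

0.1168

X ~ Binomial(n=9, p=0.25).
P(X=4) = C(9,4) · p^4 · (1−p)^5
= 126 · 0.0039062 · 0.2373 = 0.116798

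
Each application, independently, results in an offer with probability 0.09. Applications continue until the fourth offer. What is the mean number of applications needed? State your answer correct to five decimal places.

Y = total applications until the fourth success; negative binomial with r=4, p=0.09.
E[Y] = r / p = 4 / 0.09 = 44.4444444

44.44444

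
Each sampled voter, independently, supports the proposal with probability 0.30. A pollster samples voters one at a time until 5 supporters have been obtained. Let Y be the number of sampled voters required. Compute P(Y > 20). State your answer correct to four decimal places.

0.2375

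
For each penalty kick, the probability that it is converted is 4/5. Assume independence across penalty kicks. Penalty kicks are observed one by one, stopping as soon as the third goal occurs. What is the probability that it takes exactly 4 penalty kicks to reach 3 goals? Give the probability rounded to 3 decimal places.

Y = trial on which the third success occurs; negative binomial, r=3, p=0.80.
P(Y=4) = C(3,2) · p^3 · (1−p)^1
= 3 · 0.512 · 0.2 = 0.30720

0.307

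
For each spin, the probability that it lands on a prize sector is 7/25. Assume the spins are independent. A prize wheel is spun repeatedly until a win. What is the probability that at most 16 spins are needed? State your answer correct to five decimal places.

Y = number of spins to the first success; geometric, p = 0.28.
P(Y ≤ 16) = 1 − (1−p)^16 = 1 − 0.0052158 = 0.9947842

0.99478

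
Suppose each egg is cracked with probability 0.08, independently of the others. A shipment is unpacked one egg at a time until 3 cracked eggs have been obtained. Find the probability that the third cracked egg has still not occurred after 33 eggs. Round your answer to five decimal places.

0.50180

Needing more than 33 eggs ⇔ fewer than 3 successes in the first 33. With X ~ Binomial(33, 0.08), P(Y > 33) = P(X ≤ 2).
  k=0: C(33,0)·0.08^0·0.92^33 = 0.0638261
  k=1: C(33,1)·0.08^1·0.92^32 = 0.1831532
  k=2: C(33,2)·0.08^2·0.92^31 = 0.2548218
P(X ≤ 2) = 0.5018010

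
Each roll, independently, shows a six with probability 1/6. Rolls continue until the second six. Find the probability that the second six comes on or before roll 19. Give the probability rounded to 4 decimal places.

Finishing within 19 rolls ⇔ at least 2 successes in the first 19. With X ~ Binomial(19, 0.166667), P(Y ≤ 19) = 1 − P(X ≤ 1).
  k=0: C(19,0)·0.166667^0·0.833333^19 = 0.031301
  k=1: C(19,1)·0.166667^1·0.833333^18 = 0.118943
1 − 0.150244 = 0.849756

0.8498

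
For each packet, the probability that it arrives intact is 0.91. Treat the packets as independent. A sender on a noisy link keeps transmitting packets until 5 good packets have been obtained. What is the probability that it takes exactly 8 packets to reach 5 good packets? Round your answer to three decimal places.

Y = trial on which the fifth success occurs; negative binomial, r=5, p=0.91.
P(Y=8) = C(7,4) · p^5 · (1−p)^3
= 35 · 0.62403 · 0.000729 = 0.01592

0.016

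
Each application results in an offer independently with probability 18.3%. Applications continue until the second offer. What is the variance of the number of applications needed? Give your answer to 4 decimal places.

Y = total applications until the second success; negative binomial with r=2, p=0.183.
Var(Y) = r(1−p)/p² = 2·0.817 / 0.183² = 48.792141

48.7921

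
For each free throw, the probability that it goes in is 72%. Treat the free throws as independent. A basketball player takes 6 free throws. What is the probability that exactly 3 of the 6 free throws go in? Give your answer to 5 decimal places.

0.16387

X ~ Binomial(n=6, p=0.72).
P(X=3) = C(6,3) · p^3 · (1−p)^3
= 20 · 0.37325 · 0.021952 = 0.1638708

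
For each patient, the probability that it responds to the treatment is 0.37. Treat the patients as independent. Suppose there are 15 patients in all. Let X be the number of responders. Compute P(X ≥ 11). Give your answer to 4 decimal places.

X ~ Binomial(15, 0.37); P(X ≥ 11) = Σ C(15,k) p^k (1−p)^(15−k) over k:
  k=11: C(15,11)·0.37^11·0.63^4 = 0.003826
  k=12: C(15,12)·0.37^12·0.63^3 = 0.000749
  k=13: C(15,13)·0.37^13·0.63^2 = 0.000102
  k=14: C(15,14)·0.37^14·0.63^1 = 0.000009
  k=15: C(15,15)·0.37^15·0.63^0 = 0.000000
Total = 0.004685

0.0047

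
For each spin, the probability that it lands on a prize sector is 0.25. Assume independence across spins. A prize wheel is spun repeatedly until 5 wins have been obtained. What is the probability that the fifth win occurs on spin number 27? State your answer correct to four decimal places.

0.0260

Y = trial on which the fifth success occurs; negative binomial, r=5, p=0.25.
P(Y=27) = C(26,4) · p^5 · (1−p)^22
= 14950 · 0.00097656 · 0.0017838 = 0.026043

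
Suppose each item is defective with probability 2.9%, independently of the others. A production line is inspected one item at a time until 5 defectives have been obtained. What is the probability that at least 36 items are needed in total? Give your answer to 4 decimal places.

Needing more than 35 items ⇔ fewer than 5 successes in the first 35. With X ~ Binomial(35, 0.029), P(Y > 35) = P(X ≤ 4).
  k=0: C(35,0)·0.029^0·0.971^35 = 0.357004
  k=1: C(35,1)·0.029^1·0.971^34 = 0.373181
  k=2: C(35,2)·0.029^2·0.971^33 = 0.189473
  k=3: C(35,3)·0.029^3·0.971^32 = 0.062247
  k=4: C(35,4)·0.029^4·0.971^31 = 0.014873
P(X ≤ 4) = 0.996778

0.9968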